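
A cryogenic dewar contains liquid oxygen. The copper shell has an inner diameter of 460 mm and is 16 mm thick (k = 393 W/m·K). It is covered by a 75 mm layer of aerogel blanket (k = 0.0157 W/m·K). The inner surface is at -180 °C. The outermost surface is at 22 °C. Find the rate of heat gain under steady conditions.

Spherical conduction: R = (1/r_in − 1/r_out)/(4πk) per layer; series-sum.
R_copper shell = (1/0.23 − 1/0.246)/(4π×393) = 5.726×10^-5 K/W
R_aerogel blanket = (1/0.246 − 1/0.321)/(4π×0.0157) = 4.814 K/W
R_total = 4.814 K/W
Q = ΔT/R_total = 202/4.814

Q ≈ 42 W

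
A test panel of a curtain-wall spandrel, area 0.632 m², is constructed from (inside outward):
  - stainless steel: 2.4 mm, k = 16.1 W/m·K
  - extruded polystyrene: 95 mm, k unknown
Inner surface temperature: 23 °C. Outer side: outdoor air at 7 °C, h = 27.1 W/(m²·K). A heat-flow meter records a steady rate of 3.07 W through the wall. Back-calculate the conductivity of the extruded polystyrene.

Using the resistance-network approach (series):
R_stainless steel = L/(kA) = 0.0024/(16.1×0.632) = 2.359×10^-4 K/W
R_outer film = 1/(h_o·A) = 1/(27.1×0.632) = 0.05839 K/W
Sum of known resistances R_other = 0.05862 K/W
Total R = ΔT/Q = 16/3.07 = 5.212 K/W
R_extruded polystyrene = R_total − R_other = 5.153 K/W
k = L/(R·A) = 0.095/(5.153×0.632)

k ≈ 0.0292 W/(m·K)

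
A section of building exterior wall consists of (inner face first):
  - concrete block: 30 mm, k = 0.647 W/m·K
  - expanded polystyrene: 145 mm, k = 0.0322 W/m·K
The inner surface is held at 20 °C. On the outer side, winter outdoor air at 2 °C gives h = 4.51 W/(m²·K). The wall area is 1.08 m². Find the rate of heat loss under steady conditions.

Using the resistance-network approach (series):
R_concrete block = L/(kA) = 0.03/(0.647×1.08) = 0.04293 K/W
R_expanded polystyrene = L/(kA) = 0.145/(0.0322×1.08) = 4.17 K/W
R_outer film = 1/(h_o·A) = 1/(4.51×1.08) = 0.2053 K/W
R_total = 4.418 K/W
Q = ΔT / R_total = 18 / 4.418

Q ≈ 4.07 W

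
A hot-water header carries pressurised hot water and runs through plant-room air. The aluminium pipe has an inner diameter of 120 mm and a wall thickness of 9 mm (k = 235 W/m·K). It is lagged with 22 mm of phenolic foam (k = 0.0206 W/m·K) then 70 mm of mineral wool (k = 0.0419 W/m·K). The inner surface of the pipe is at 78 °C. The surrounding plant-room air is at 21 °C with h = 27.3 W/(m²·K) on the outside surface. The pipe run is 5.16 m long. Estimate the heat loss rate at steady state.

Q ≈ 67.7 W

For a radial system each layer contributes R = ln(r_out/r_in)/(2πkL); films add R = 1/(hA).
R_aluminium pipe wall = ln(69/60)/(2π×235×5.16) = 1.834×10^-5 K/W
R_phenolic foam = ln(91/69)/(2π×0.0206×5.16) = 0.4144 K/W
R_mineral wool = ln(161/91)/(2π×0.0419×5.16) = 0.42 K/W
R_outer film = 1/(h_o·2πr_oL) = 1/(27.3×2π×0.161×5.16) = 0.007017 K/W
R_total = 0.8414 K/W
Q = ΔT/R_total = 57/0.8414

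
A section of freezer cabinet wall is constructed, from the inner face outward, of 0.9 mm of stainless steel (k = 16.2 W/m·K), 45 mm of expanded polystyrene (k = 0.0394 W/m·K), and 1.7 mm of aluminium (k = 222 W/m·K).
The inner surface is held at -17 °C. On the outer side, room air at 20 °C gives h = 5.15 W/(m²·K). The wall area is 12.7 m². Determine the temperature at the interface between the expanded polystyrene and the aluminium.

T ≈ 14.6 °C

Treating each layer as a thermal resistance in series:
R_stainless steel = L/(kA) = 0.0009/(16.2×12.7) = 4.374×10^-6 K/W
R_expanded polystyrene = L/(kA) = 0.045/(0.0394×12.7) = 0.08993 K/W
R_aluminium = L/(kA) = 0.0017/(222×12.7) = 6.03×10^-7 K/W
R_outer film = 1/(h_o·A) = 1/(5.15×12.7) = 0.01529 K/W
R_total = 0.1052 K/W;  Q = ΔT/R_total = 37/0.1052 = 351.6 W
T_interface = T_inner + Q·ΣR(inner→interface) = -17 + 352×0.08994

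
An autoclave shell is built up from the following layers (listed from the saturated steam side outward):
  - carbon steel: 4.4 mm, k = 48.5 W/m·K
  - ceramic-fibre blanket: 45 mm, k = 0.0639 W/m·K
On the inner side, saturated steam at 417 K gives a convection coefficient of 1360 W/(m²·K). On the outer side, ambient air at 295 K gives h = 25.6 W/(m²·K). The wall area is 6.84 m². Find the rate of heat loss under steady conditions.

Q ≈ 1120 W

Series thermal resistances:
R_inner film = 1/(h_i·A) = 1/(1360×6.84) = 1.075×10^-4 K/W
R_carbon steel = L/(kA) = 0.0044/(48.5×6.84) = 1.326×10^-5 K/W
R_ceramic-fibre blanket = L/(kA) = 0.045/(0.0639×6.84) = 0.103 K/W
R_outer film = 1/(h_o·A) = 1/(25.6×6.84) = 0.005711 K/W
R_total = 0.1088 K/W
Q = ΔT / R_total = 122 / 0.1088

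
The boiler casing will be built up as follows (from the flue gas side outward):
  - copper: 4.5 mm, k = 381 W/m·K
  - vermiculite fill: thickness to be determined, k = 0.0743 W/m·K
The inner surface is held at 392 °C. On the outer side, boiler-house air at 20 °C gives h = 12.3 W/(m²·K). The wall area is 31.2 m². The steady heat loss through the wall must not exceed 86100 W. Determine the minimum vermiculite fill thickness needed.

L ≈ 3.97 mm

Model the wall as resistances in series:
R_copper = L/(kA) = 0.0045/(381×31.2) = 3.786×10^-7 K/W
R_outer film = 1/(h_o·A) = 1/(12.3×31.2) = 0.002606 K/W
Sum of the known resistances R_other = 0.002606 K/W
Required total resistance R_tot = ΔT/Q_allow = 372/86100 = 0.004321 K/W
R_vermiculite fill = R_tot − R_other = 0.001714 K/W
L = R·k·A = 0.001714×0.0743×31.2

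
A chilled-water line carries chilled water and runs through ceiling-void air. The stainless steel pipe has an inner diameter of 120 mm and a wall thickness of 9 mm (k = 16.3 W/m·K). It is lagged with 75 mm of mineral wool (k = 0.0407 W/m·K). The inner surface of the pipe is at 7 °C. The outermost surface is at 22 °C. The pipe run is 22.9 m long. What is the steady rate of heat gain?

Treating each annulus and film as a series resistance:
R_stainless steel pipe wall = ln(69/60)/(2π×16.3×22.9) = 5.959×10^-5 K/W
R_mineral wool = ln(144/69)/(2π×0.0407×22.9) = 0.1256 K/W
R_total = 0.1257 K/W
Q = ΔT/R_total = 15/0.1257

Q ≈ 119 W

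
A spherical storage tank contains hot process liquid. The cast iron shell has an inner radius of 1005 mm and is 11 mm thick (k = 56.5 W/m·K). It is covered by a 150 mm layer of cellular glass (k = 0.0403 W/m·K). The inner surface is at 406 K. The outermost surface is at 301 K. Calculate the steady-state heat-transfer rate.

Q ≈ 420 W

Radial (spherical) resistances in series:
R_cast iron shell = (1/1.005 − 1/1.016)/(4π×56.5) = 1.517×10^-5 K/W
R_cellular glass = (1/1.016 − 1/1.166)/(4π×0.0403) = 0.25 K/W
R_total = 0.25 K/W
Q = ΔT/R_total = 105/0.25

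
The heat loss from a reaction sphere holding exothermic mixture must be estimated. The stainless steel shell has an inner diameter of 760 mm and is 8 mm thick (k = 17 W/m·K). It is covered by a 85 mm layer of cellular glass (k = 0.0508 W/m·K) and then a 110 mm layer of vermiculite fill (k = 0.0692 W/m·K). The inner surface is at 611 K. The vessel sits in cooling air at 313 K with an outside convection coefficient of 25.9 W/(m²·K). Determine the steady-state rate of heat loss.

Q ≈ 250 W

For a spherical shell R = (1/r₁ − 1/r₂)/(4πk); film R = 1/(h·4πr²). In series:
R_stainless steel shell = (1/0.38 − 1/0.388)/(4π×17) = 2.54×10^-4 K/W
R_cellular glass = (1/0.388 − 1/0.473)/(4π×0.0508) = 0.7255 K/W
R_vermiculite fill = (1/0.473 − 1/0.583)/(4π×0.0692) = 0.4587 K/W
R_outer film = 1/(h·4πr_o²) = 1/(25.9×4π×0.583²) = 0.00904 K/W
R_total = 1.194 K/W
Q = ΔT/R_total = 298/1.194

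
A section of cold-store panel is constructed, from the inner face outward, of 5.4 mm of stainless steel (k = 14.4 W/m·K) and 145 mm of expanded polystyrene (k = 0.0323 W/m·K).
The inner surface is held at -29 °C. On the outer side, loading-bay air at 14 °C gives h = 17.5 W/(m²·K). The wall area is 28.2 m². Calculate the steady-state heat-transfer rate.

Series thermal resistances:
R_stainless steel = L/(kA) = 0.0054/(14.4×28.2) = 1.33×10^-5 K/W
R_expanded polystyrene = L/(kA) = 0.145/(0.0323×28.2) = 0.1592 K/W
R_outer film = 1/(h_o·A) = 1/(17.5×28.2) = 0.002026 K/W
R_total = 0.1612 K/W
Q = ΔT / R_total = 43 / 0.1612

Q ≈ 267 W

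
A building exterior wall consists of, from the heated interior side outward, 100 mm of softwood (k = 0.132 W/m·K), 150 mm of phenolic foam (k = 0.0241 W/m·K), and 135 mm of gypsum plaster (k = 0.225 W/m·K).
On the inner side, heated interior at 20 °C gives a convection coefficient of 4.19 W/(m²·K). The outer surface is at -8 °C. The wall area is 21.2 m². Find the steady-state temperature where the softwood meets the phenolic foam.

T ≈ 16.4 °C

Thermal resistances in series:
R_inner film = 1/(h_i·A) = 1/(4.19×21.2) = 0.01126 K/W
R_softwood = L/(kA) = 0.1/(0.132×21.2) = 0.03573 K/W
R_phenolic foam = L/(kA) = 0.15/(0.0241×21.2) = 0.2936 K/W
R_gypsum plaster = L/(kA) = 0.135/(0.225×21.2) = 0.0283 K/W
R_total = 0.3689 K/W;  Q = ΔT/R_total = 28/0.3689 = 75.9 W
T_interface = T_inner − Q·ΣR(inner→interface) = 20 − 75.9×0.04699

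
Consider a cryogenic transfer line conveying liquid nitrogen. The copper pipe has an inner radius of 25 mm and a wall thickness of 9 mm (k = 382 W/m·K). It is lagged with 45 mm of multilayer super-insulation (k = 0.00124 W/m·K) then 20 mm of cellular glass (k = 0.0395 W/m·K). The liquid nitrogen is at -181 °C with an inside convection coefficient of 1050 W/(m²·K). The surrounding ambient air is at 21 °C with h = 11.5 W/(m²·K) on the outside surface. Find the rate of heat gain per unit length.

For a radial system each layer contributes R = ln(r_out/r_in)/(2πkL); films add R = 1/(hA).
R_inner film = 1/(h_i·2πr₁L) = 1/(1050×2π×0.025×1) = 0.006063 K/W
R_copper pipe wall = ln(34/25)/(2π×382×1) = 1.281×10^-4 K/W
R_multilayer super-insulation = ln(79/34)/(2π×0.00124×1) = 108.2 K/W
R_cellular glass = ln(99/79)/(2π×0.0395×1) = 0.9093 K/W
R_outer film = 1/(h_o·2πr_oL) = 1/(11.5×2π×0.099×1) = 0.1398 K/W
R_total = 109.3 K/W
Q = ΔT/R_total = 202/109.3

q′ ≈ 1.85 W/m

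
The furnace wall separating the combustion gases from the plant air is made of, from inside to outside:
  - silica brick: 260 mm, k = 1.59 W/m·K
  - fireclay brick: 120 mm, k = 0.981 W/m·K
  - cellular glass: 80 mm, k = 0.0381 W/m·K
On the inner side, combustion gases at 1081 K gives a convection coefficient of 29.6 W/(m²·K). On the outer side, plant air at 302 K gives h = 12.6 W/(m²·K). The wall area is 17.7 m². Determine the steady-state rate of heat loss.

Q ≈ 5520 W

Using the resistance-network approach (series):
R_inner film = 1/(h_i·A) = 1/(29.6×17.7) = 0.001909 K/W
R_silica brick = L/(kA) = 0.26/(1.59×17.7) = 0.009239 K/W
R_fireclay brick = L/(kA) = 0.12/(0.981×17.7) = 0.006911 K/W
R_cellular glass = L/(kA) = 0.08/(0.0381×17.7) = 0.1186 K/W
R_outer film = 1/(h_o·A) = 1/(12.6×17.7) = 0.004484 K/W
R_total = 0.1412 K/W
Q = ΔT / R_total = 779 / 0.1412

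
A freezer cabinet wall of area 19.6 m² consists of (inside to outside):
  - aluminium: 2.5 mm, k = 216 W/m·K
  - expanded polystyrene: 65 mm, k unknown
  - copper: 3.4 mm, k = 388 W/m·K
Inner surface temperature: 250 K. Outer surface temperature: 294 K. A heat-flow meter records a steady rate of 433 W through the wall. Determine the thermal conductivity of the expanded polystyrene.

k ≈ 0.0326 W/(m·K)

Thermal resistances in series:
R_aluminium = L/(kA) = 0.0025/(216×19.6) = 5.905×10^-7 K/W
R_copper = L/(kA) = 0.0034/(388×19.6) = 4.471×10^-7 K/W
Sum of known resistances R_other = 1.038×10^-6 K/W
Total R = ΔT/Q = 44/433 = 0.1016 K/W
R_expanded polystyrene = R_total − R_other = 0.1016 K/W
k = L/(R·A) = 0.065/(0.1016×19.6)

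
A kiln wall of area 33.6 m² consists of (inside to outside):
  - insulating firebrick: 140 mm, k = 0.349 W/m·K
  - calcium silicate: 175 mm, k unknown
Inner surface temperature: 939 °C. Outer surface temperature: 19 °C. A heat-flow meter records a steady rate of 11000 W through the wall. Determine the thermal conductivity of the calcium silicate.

Model the wall as resistances in series:
R_insulating firebrick = L/(kA) = 0.14/(0.349×33.6) = 0.01194 K/W
Sum of known resistances R_other = 0.01194 K/W
Total R = ΔT/Q = 920/11000 = 0.08364 K/W
R_calcium silicate = R_total − R_other = 0.0717 K/W
k = L/(R·A) = 0.175/(0.0717×33.6)

k ≈ 0.0726 W/(m·K)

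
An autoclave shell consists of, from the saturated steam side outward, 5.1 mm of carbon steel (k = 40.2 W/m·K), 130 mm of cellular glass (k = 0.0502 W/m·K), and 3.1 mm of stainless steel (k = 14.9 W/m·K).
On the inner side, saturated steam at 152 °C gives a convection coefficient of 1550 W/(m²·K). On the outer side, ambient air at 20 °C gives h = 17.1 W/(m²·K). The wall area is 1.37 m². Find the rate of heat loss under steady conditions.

Using the resistance-network approach (series):
R_inner film = 1/(h_i·A) = 1/(1550×1.37) = 4.709×10^-4 K/W
R_carbon steel = L/(kA) = 0.0051/(40.2×1.37) = 9.26×10^-5 K/W
R_cellular glass = L/(kA) = 0.13/(0.0502×1.37) = 1.89 K/W
R_stainless steel = L/(kA) = 0.0031/(14.9×1.37) = 1.519×10^-4 K/W
R_outer film = 1/(h_o·A) = 1/(17.1×1.37) = 0.04269 K/W
R_total = 1.934 K/W
Q = ΔT / R_total = 132 / 1.934

Q ≈ 68.3 W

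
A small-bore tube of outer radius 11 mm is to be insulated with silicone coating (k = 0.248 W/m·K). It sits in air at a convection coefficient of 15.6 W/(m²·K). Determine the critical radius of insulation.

r_cr ≈ 15.9 mm

For a cylinder r_cr = k/h = 0.248/15.6
r_cr = 15.9 mm; since the bare radius (11 mm) is below r_cr, adding a thin layer of insulation will *increase* heat loss.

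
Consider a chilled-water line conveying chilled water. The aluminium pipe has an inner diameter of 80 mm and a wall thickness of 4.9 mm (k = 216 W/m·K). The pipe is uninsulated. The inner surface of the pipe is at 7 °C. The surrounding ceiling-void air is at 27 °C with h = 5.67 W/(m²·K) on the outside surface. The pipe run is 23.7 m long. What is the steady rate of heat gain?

Q ≈ 758 W

Cylindrical conduction, so R = ln(r₂/r₁)/(2πkL) per layer, in series:
R_aluminium pipe wall = ln(44.9/40)/(2π×216×23.7) = 3.593×10^-6 K/W
R_outer film = 1/(h_o·2πr_oL) = 1/(5.67×2π×0.0449×23.7) = 0.02638 K/W
R_total = 0.02638 K/W
Q = ΔT/R_total = 20/0.02638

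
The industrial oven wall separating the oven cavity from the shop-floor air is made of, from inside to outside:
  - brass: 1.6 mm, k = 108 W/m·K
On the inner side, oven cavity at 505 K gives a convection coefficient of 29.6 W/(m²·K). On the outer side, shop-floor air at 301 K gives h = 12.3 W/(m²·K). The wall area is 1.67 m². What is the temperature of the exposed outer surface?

Thermal resistances in series:
R_inner film = 1/(h_i·A) = 1/(29.6×1.67) = 0.02023 K/W
R_brass = L/(kA) = 0.0016/(108×1.67) = 8.871×10^-6 K/W
R_outer film = 1/(h_o·A) = 1/(12.3×1.67) = 0.04868 K/W
R_total = 0.06892 K/W;  Q = ΔT/R_total = 204/0.06892 = 2960 W
T_interface = T_inner − Q·ΣR(inner→interface) = 505 − 2960×0.02024

T ≈ 445 K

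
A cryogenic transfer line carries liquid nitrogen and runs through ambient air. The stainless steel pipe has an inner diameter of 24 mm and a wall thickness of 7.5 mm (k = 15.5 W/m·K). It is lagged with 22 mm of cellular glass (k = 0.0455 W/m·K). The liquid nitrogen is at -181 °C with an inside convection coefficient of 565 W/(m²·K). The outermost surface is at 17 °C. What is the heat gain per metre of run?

q′ ≈ 74.1 W/m

Cylindrical conduction, so R = ln(r₂/r₁)/(2πkL) per layer, in series:
R_inner film = 1/(h_i·2πr₁L) = 1/(565×2π×0.012×1) = 0.02347 K/W
R_stainless steel pipe wall = ln(19.5/12)/(2π×15.5×1) = 0.004985 K/W
R_cellular glass = ln(41.5/19.5)/(2π×0.0455×1) = 2.642 K/W
R_total = 2.67 K/W
Q = ΔT/R_total = 198/2.67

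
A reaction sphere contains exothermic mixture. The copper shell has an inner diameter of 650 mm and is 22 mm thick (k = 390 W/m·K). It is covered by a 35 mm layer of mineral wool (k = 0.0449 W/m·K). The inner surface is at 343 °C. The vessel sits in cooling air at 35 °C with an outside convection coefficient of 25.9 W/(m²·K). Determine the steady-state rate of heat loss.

Each spherical layer contributes R = (1/r_i − 1/r_o)/(4πk):
R_copper shell = (1/0.325 − 1/0.347)/(4π×390) = 3.98×10^-5 K/W
R_mineral wool = (1/0.347 − 1/0.382)/(4π×0.0449) = 0.468 K/W
R_outer film = 1/(h·4πr_o²) = 1/(25.9×4π×0.382²) = 0.02106 K/W
R_total = 0.4891 K/W
Q = ΔT/R_total = 308/0.4891

Q ≈ 630 W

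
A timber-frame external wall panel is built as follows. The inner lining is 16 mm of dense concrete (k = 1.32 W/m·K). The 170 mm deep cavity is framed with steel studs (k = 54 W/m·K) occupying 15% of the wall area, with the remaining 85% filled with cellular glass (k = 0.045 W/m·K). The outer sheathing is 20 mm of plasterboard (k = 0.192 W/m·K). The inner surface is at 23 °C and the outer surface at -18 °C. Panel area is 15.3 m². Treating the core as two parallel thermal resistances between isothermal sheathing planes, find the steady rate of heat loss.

Q ≈ 4570 W

Sheathing layers in series; stud and cavity paths in parallel between them.
R_inner = 0.016/(1.32×15.3) = 7.922×10^-4 K/W
R_stud  = 0.17/(54×0.15×15.3) = 0.001372 K/W
R_cav   = 0.17/(0.045×0.85×15.3) = 0.2905 K/W
1/R_core = 1/R_stud + 1/R_cav → R_core = 0.001365 K/W
R_outer = 0.02/(0.192×15.3) = 0.006808 K/W
R_total = 0.008966 K/W
Q = ΔT/R_total = 41/0.008966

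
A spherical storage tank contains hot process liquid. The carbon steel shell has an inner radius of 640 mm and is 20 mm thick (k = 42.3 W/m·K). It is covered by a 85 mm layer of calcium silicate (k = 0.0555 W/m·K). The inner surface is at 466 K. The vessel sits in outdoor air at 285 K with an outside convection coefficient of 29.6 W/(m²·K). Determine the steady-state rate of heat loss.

Q ≈ 716 W

Spherical conduction: R = (1/r_in − 1/r_out)/(4πk) per layer; series-sum.
R_carbon steel shell = (1/0.64 − 1/0.66)/(4π×42.3) = 8.908×10^-5 K/W
R_calcium silicate = (1/0.66 − 1/0.745)/(4π×0.0555) = 0.2479 K/W
R_outer film = 1/(h·4πr_o²) = 1/(29.6×4π×0.745²) = 0.004844 K/W
R_total = 0.2528 K/W
Q = ΔT/R_total = 181/0.2528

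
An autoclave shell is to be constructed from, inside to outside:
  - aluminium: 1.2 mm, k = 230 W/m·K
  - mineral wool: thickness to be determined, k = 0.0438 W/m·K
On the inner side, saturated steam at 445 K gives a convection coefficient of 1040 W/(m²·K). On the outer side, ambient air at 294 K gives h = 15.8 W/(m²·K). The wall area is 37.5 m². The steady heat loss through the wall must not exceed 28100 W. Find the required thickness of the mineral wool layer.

Treating each layer as a thermal resistance in series:
R_inner film = 1/(h_i·A) = 1/(1040×37.5) = 2.564×10^-5 K/W
R_aluminium = L/(kA) = 0.0012/(230×37.5) = 1.391×10^-7 K/W
R_outer film = 1/(h_o·A) = 1/(15.8×37.5) = 0.001688 K/W
Sum of the known resistances R_other = 0.001714 K/W
Required total resistance R_tot = ΔT/Q_allow = 151/28100 = 0.005374 K/W
R_mineral wool = R_tot − R_other = 0.00366 K/W
L = R·k·A = 0.00366×0.0438×37.5

L ≈ 6.01 mm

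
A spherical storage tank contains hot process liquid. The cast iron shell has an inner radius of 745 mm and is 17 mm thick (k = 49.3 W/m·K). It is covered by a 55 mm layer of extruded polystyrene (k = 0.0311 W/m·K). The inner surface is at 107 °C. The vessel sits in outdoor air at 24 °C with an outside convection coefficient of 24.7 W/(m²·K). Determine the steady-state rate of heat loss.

Spherical conduction: R = (1/r_in − 1/r_out)/(4πk) per layer; series-sum.
R_cast iron shell = (1/0.745 − 1/0.762)/(4π×49.3) = 4.834×10^-5 K/W
R_extruded polystyrene = (1/0.762 − 1/0.817)/(4π×0.0311) = 0.2261 K/W
R_outer film = 1/(h·4πr_o²) = 1/(24.7×4π×0.817²) = 0.004827 K/W
R_total = 0.2309 K/W
Q = ΔT/R_total = 83/0.2309

Q ≈ 359 W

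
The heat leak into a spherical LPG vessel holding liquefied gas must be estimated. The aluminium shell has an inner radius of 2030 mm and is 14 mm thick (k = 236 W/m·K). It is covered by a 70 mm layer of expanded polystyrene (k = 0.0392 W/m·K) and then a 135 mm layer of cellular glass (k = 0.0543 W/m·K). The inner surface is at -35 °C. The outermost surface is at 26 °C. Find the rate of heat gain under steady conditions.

Radial (spherical) resistances in series:
R_aluminium shell = (1/2.03 − 1/2.044)/(4π×236) = 1.138×10^-6 K/W
R_expanded polystyrene = (1/2.044 − 1/2.114)/(4π×0.0392) = 0.03289 K/W
R_cellular glass = (1/2.114 − 1/2.249)/(4π×0.0543) = 0.04161 K/W
R_total = 0.0745 K/W
Q = ΔT/R_total = 61/0.0745

Q ≈ 819 W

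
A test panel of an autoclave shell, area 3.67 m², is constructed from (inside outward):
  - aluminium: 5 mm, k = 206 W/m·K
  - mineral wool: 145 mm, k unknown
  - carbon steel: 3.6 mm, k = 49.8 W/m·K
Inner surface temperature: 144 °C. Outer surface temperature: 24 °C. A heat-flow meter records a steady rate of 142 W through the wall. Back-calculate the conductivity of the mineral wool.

Series thermal resistances:
R_aluminium = L/(kA) = 0.005/(206×3.67) = 6.614×10^-6 K/W
R_carbon steel = L/(kA) = 0.0036/(49.8×3.67) = 1.97×10^-5 K/W
Sum of known resistances R_other = 2.631×10^-5 K/W
Total R = ΔT/Q = 120/142 = 0.8451 K/W
R_mineral wool = R_total − R_other = 0.845 K/W
k = L/(R·A) = 0.145/(0.845×3.67)

k ≈ 0.0468 W/(m·K)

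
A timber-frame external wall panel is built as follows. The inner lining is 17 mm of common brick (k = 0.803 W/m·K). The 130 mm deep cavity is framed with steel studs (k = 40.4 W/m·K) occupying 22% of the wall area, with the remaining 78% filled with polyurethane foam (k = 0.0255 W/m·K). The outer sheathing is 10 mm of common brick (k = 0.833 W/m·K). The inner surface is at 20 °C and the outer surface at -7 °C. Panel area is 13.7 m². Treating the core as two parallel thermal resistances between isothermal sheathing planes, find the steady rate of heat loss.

Sheathing layers in series; stud and cavity paths in parallel between them.
R_inner = 0.017/(0.803×13.7) = 0.001545 K/W
R_stud  = 0.13/(40.4×0.22×13.7) = 0.001068 K/W
R_cav   = 0.13/(0.0255×0.78×13.7) = 0.4771 K/W
1/R_core = 1/R_stud + 1/R_cav → R_core = 0.001065 K/W
R_outer = 0.01/(0.833×13.7) = 8.763×10^-4 K/W
R_total = 0.003487 K/W
Q = ΔT/R_total = 27/0.003487

Q ≈ 7740 W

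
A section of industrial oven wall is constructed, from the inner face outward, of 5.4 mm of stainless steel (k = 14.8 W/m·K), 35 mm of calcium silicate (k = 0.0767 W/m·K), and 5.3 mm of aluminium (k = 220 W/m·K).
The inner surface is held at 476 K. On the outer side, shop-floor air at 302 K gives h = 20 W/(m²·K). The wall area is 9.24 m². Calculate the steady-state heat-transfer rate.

Q ≈ 3170 W

Model the wall as resistances in series:
R_stainless steel = L/(kA) = 0.0054/(14.8×9.24) = 3.949×10^-5 K/W
R_calcium silicate = L/(kA) = 0.035/(0.0767×9.24) = 0.04939 K/W
R_aluminium = L/(kA) = 0.0053/(220×9.24) = 2.607×10^-6 K/W
R_outer film = 1/(h_o·A) = 1/(20×9.24) = 0.005411 K/W
R_total = 0.05484 K/W
Q = ΔT / R_total = 174 / 0.05484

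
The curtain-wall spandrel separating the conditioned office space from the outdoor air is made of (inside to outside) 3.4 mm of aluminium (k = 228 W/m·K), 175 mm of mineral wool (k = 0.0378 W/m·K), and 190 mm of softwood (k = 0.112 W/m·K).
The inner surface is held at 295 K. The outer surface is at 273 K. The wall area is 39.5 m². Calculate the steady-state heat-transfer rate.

Model the wall as resistances in series:
R_aluminium = L/(kA) = 0.0034/(228×39.5) = 3.775×10^-7 K/W
R_mineral wool = L/(kA) = 0.175/(0.0378×39.5) = 0.1172 K/W
R_softwood = L/(kA) = 0.19/(0.112×39.5) = 0.04295 K/W
R_total = 0.1602 K/W
Q = ΔT / R_total = 22 / 0.1602

Q ≈ 137 W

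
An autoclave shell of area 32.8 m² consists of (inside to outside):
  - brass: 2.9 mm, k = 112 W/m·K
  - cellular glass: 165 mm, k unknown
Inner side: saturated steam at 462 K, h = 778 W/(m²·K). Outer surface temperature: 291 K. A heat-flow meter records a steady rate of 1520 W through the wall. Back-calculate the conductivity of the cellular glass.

k ≈ 0.0447 W/(m·K)

Thermal resistances in series:
R_inner film = 1/(h_i·A) = 1/(778×32.8) = 3.919×10^-5 K/W
R_brass = L/(kA) = 0.0029/(112×32.8) = 7.894×10^-7 K/W
Sum of known resistances R_other = 3.998×10^-5 K/W
Total R = ΔT/Q = 171/1520 = 0.1125 K/W
R_cellular glass = R_total − R_other = 0.1125 K/W
k = L/(R·A) = 0.165/(0.1125×32.8)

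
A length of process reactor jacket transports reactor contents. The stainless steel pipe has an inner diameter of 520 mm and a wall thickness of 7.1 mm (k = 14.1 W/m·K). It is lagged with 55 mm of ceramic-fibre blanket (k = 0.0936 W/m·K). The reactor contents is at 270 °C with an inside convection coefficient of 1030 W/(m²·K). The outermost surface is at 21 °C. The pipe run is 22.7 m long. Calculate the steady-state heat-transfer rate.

Q ≈ 17700 W

Radial resistances (cylindrical: R_cond = ln(r_o/r_i)/(2πkL), R_conv = 1/(h·2πrL)):
R_inner film = 1/(h_i·2πr₁L) = 1/(1030×2π×0.26×22.7) = 2.618×10^-5 K/W
R_stainless steel pipe wall = ln(267.1/260)/(2π×14.1×22.7) = 1.34×10^-5 K/W
R_ceramic-fibre blanket = ln(322.1/267.1)/(2π×0.0936×22.7) = 0.01403 K/W
R_total = 0.01406 K/W
Q = ΔT/R_total = 249/0.01406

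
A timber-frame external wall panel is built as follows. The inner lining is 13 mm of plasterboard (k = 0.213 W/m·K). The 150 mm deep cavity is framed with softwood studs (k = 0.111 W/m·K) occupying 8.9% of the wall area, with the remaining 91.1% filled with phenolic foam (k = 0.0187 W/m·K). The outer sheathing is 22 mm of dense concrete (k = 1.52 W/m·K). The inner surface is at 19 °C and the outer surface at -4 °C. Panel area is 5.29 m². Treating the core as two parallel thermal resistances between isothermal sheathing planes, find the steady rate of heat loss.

Q ≈ 21.5 W

Sheathing layers in series; stud and cavity paths in parallel between them.
R_inner = 0.013/(0.213×5.29) = 0.01154 K/W
R_stud  = 0.15/(0.111×0.089×5.29) = 2.87 K/W
R_cav   = 0.15/(0.0187×0.911×5.29) = 1.664 K/W
1/R_core = 1/R_stud + 1/R_cav → R_core = 1.054 K/W
R_outer = 0.022/(1.52×5.29) = 0.002736 K/W
R_total = 1.068 K/W
Q = ΔT/R_total = 23/1.068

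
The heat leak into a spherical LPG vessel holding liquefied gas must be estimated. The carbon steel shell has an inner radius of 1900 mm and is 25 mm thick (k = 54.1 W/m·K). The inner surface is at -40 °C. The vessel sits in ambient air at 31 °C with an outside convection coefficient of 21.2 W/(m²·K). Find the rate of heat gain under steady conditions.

Q ≈ 69400 W

Spherical conduction: R = (1/r_in − 1/r_out)/(4πk) per layer; series-sum.
R_carbon steel shell = (1/1.9 − 1/1.925)/(4π×54.1) = 1.005×10^-5 K/W
R_outer film = 1/(h·4πr_o²) = 1/(21.2×4π×1.925²) = 0.001013 K/W
R_total = 0.001023 K/W
Q = ΔT/R_total = 71/0.001023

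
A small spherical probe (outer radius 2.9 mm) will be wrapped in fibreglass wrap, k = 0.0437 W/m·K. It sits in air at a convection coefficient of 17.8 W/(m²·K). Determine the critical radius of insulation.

r_cr ≈ 4.91 mm

For a sphere r_cr = 2k/h = 2×0.0437/17.8
r_cr = 4.91 mm; since the bare radius (2.9 mm) is below r_cr, adding a thin layer of insulation will *increase* heat loss.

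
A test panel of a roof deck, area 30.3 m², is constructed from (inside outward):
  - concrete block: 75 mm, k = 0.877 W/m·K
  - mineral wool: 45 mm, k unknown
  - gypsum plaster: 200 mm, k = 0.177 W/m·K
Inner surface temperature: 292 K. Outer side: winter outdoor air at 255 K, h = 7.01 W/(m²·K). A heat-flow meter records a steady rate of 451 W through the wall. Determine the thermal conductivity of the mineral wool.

Thermal resistances in series:
R_concrete block = L/(kA) = 0.075/(0.877×30.3) = 0.002822 K/W
R_gypsum plaster = L/(kA) = 0.2/(0.177×30.3) = 0.03729 K/W
R_outer film = 1/(h_o·A) = 1/(7.01×30.3) = 0.004708 K/W
Sum of known resistances R_other = 0.04482 K/W
Total R = ΔT/Q = 37/451 = 0.08204 K/W
R_mineral wool = R_total − R_other = 0.03722 K/W
k = L/(R·A) = 0.045/(0.03722×30.3)

k ≈ 0.0399 W/(m·K)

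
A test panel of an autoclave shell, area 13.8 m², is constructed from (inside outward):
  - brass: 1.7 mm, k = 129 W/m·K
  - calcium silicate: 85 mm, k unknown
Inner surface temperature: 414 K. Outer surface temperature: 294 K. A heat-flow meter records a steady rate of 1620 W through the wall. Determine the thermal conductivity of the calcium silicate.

k ≈ 0.0832 W/(m·K)

Treating each layer as a thermal resistance in series:
R_brass = L/(kA) = 0.0017/(129×13.8) = 9.549×10^-7 K/W
Sum of known resistances R_other = 9.549×10^-7 K/W
Total R = ΔT/Q = 120/1620 = 0.07407 K/W
R_calcium silicate = R_total − R_other = 0.07407 K/W
k = L/(R·A) = 0.085/(0.07407×13.8)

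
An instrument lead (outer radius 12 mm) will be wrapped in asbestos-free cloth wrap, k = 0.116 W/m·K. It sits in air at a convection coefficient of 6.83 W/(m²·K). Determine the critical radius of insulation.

For a cylinder r_cr = k/h = 0.116/6.83
r_cr = 17 mm; since the bare radius (12 mm) is below r_cr, adding a thin layer of insulation will *increase* heat loss.

r_cr ≈ 17 mm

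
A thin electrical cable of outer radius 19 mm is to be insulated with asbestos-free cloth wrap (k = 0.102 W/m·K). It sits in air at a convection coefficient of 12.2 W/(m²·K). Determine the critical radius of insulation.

r_cr ≈ 8.36 mm

For a cylinder r_cr = k/h = 0.102/12.2
r_cr = 8.36 mm; since the bare radius (19 mm) is above r_cr, any added insulation will reduce heat loss.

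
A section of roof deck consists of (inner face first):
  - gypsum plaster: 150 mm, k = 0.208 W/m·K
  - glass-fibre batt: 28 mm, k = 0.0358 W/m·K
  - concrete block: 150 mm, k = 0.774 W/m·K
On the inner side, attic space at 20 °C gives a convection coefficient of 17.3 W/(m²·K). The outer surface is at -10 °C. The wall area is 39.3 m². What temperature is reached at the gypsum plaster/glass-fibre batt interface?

Treating each layer as a thermal resistance in series:
R_inner film = 1/(h_i·A) = 1/(17.3×39.3) = 0.001471 K/W
R_gypsum plaster = L/(kA) = 0.15/(0.208×39.3) = 0.01835 K/W
R_glass-fibre batt = L/(kA) = 0.028/(0.0358×39.3) = 0.0199 K/W
R_concrete block = L/(kA) = 0.15/(0.774×39.3) = 0.004931 K/W
R_total = 0.04465 K/W;  Q = ΔT/R_total = 30/0.04465 = 671.8 W
T_interface = T_inner − Q·ΣR(inner→interface) = 20 − 672×0.01982

T ≈ 6.68 °C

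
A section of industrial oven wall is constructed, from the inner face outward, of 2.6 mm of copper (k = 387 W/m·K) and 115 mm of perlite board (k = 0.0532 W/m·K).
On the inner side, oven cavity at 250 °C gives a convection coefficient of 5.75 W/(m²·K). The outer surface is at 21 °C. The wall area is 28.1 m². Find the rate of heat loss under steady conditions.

Q ≈ 2760 W

Thermal resistances in series:
R_inner film = 1/(h_i·A) = 1/(5.75×28.1) = 0.006189 K/W
R_copper = L/(kA) = 0.0026/(387×28.1) = 2.391×10^-7 K/W
R_perlite board = L/(kA) = 0.115/(0.0532×28.1) = 0.07693 K/W
R_total = 0.08312 K/W
Q = ΔT / R_total = 229 / 0.08312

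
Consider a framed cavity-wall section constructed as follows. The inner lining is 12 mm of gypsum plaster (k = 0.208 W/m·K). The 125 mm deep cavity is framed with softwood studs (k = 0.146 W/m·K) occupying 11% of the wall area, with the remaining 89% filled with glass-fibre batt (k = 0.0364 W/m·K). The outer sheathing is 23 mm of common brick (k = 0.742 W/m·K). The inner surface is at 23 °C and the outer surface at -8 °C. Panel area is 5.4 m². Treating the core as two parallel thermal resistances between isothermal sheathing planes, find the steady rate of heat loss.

Q ≈ 62.7 W

Sheathing layers in series; stud and cavity paths in parallel between them.
R_inner = 0.012/(0.208×5.4) = 0.01068 K/W
R_stud  = 0.125/(0.146×0.11×5.4) = 1.441 K/W
R_cav   = 0.125/(0.0364×0.89×5.4) = 0.7145 K/W
1/R_core = 1/R_stud + 1/R_cav → R_core = 0.4777 K/W
R_outer = 0.023/(0.742×5.4) = 0.00574 K/W
R_total = 0.4941 K/W
Q = ΔT/R_total = 31/0.4941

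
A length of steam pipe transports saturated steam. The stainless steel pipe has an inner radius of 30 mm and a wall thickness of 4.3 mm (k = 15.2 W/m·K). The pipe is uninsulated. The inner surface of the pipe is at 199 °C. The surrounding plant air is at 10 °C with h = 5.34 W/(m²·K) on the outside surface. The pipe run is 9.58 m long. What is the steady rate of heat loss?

Q ≈ 2080 W

For a radial system each layer contributes R = ln(r_out/r_in)/(2πkL); films add R = 1/(hA).
R_stainless steel pipe wall = ln(34.3/30)/(2π×15.2×9.58) = 1.464×10^-4 K/W
R_outer film = 1/(h_o·2πr_oL) = 1/(5.34×2π×0.0343×9.58) = 0.0907 K/W
R_total = 0.09085 K/W
Q = ΔT/R_total = 189/0.09085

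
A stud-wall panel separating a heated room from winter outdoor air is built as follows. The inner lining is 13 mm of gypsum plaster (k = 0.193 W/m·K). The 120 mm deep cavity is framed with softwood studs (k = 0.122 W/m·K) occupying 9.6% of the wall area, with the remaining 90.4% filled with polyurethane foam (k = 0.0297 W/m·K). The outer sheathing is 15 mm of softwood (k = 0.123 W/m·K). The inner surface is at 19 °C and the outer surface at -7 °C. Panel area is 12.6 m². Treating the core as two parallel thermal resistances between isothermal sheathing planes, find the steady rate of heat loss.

Q ≈ 99.2 W

Sheathing layers in series; stud and cavity paths in parallel between them.
R_inner = 0.013/(0.193×12.6) = 0.005346 K/W
R_stud  = 0.12/(0.122×0.096×12.6) = 0.8132 K/W
R_cav   = 0.12/(0.0297×0.904×12.6) = 0.3547 K/W
1/R_core = 1/R_stud + 1/R_cav → R_core = 0.247 K/W
R_outer = 0.015/(0.123×12.6) = 0.009679 K/W
R_total = 0.262 K/W
Q = ΔT/R_total = 26/0.262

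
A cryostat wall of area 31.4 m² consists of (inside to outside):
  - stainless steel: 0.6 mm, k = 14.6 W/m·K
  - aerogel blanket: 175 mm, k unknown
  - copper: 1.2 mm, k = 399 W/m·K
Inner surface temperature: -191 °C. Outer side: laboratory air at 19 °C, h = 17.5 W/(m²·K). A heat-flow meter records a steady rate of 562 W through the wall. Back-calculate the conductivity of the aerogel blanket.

Model the wall as resistances in series:
R_stainless steel = L/(kA) = 0.0006/(14.6×31.4) = 1.309×10^-6 K/W
R_copper = L/(kA) = 0.0012/(399×31.4) = 9.578×10^-8 K/W
R_outer film = 1/(h_o·A) = 1/(17.5×31.4) = 0.00182 K/W
Sum of known resistances R_other = 0.001821 K/W
Total R = ΔT/Q = 210/562 = 0.3737 K/W
R_aerogel blanket = R_total − R_other = 0.3718 K/W
k = L/(R·A) = 0.175/(0.3718×31.4)

k ≈ 0.015 W/(m·K)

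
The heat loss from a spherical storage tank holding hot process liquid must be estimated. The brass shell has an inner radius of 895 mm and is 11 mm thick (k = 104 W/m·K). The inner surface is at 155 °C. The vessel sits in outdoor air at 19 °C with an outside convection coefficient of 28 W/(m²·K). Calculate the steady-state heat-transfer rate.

Spherical conduction: R = (1/r_in − 1/r_out)/(4πk) per layer; series-sum.
R_brass shell = (1/0.895 − 1/0.906)/(4π×104) = 1.038×10^-5 K/W
R_outer film = 1/(h·4πr_o²) = 1/(28×4π×0.906²) = 0.003462 K/W
R_total = 0.003473 K/W
Q = ΔT/R_total = 136/0.003473

Q ≈ 39200 W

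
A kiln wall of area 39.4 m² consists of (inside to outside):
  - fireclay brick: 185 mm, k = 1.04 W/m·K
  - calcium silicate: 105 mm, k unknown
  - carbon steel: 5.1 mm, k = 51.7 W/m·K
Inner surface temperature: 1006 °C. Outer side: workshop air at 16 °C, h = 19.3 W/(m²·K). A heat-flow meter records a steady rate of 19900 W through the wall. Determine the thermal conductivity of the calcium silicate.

Using the resistance-network approach (series):
R_fireclay brick = L/(kA) = 0.185/(1.04×39.4) = 0.004515 K/W
R_carbon steel = L/(kA) = 0.0051/(51.7×39.4) = 2.504×10^-6 K/W
R_outer film = 1/(h_o·A) = 1/(19.3×39.4) = 0.001315 K/W
Sum of known resistances R_other = 0.005832 K/W
Total R = ΔT/Q = 990/19900 = 0.04975 K/W
R_calcium silicate = R_total − R_other = 0.04392 K/W
k = L/(R·A) = 0.105/(0.04392×39.4)

k ≈ 0.0607 W/(m·K)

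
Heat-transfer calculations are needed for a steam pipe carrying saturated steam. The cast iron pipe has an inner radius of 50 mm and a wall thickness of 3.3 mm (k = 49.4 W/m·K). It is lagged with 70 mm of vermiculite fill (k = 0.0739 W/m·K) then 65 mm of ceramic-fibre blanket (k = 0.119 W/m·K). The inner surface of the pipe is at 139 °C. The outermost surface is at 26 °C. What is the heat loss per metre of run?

q′ ≈ 47.6 W/m

For a radial system each layer contributes R = ln(r_out/r_in)/(2πkL); films add R = 1/(hA).
R_cast iron pipe wall = ln(53.3/50)/(2π×49.4×1) = 2.059×10^-4 K/W
R_vermiculite fill = ln(123.3/53.3)/(2π×0.0739×1) = 1.806 K/W
R_ceramic-fibre blanket = ln(188.3/123.3)/(2π×0.119×1) = 0.5663 K/W
R_total = 2.373 K/W
Q = ΔT/R_total = 113/2.373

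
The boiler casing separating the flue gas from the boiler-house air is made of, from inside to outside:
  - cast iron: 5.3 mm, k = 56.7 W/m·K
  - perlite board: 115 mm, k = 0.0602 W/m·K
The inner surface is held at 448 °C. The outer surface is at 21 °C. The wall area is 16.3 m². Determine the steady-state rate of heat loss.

Treating each layer as a thermal resistance in series:
R_cast iron = L/(kA) = 0.0053/(56.7×16.3) = 5.735×10^-6 K/W
R_perlite board = L/(kA) = 0.115/(0.0602×16.3) = 0.1172 K/W
R_total = 0.1172 K/W
Q = ΔT / R_total = 427 / 0.1172

Q ≈ 3640 W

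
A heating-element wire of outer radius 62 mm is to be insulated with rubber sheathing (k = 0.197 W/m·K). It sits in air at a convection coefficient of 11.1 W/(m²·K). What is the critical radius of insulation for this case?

r_cr ≈ 17.7 mm

For a cylinder r_cr = k/h = 0.197/11.1
r_cr = 17.7 mm; since the bare radius (62 mm) is above r_cr, any added insulation will reduce heat loss.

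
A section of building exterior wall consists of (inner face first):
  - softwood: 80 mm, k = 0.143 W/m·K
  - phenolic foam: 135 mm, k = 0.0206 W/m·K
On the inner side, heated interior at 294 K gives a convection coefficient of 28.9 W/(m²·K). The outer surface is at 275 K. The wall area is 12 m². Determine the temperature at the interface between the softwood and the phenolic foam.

T ≈ 292 K

Treating each layer as a thermal resistance in series:
R_inner film = 1/(h_i·A) = 1/(28.9×12) = 0.002884 K/W
R_softwood = L/(kA) = 0.08/(0.143×12) = 0.04662 K/W
R_phenolic foam = L/(kA) = 0.135/(0.0206×12) = 0.5461 K/W
R_total = 0.5956 K/W;  Q = ΔT/R_total = 19/0.5956 = 31.9 W
T_interface = T_inner − Q·ΣR(inner→interface) = 294 − 31.9×0.0495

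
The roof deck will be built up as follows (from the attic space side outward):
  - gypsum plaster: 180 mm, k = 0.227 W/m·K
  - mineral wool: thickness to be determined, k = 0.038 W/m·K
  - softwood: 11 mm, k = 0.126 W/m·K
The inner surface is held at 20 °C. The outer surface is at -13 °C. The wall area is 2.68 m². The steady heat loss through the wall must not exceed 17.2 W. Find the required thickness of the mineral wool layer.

Using the resistance-network approach (series):
R_gypsum plaster = L/(kA) = 0.18/(0.227×2.68) = 0.2959 K/W
R_softwood = L/(kA) = 0.011/(0.126×2.68) = 0.03258 K/W
Sum of the known resistances R_other = 0.3285 K/W
Required total resistance R_tot = ΔT/Q_allow = 33/17.2 = 1.919 K/W
R_mineral wool = R_tot − R_other = 1.59 K/W
L = R·k·A = 1.59×0.038×2.68

L ≈ 162 mm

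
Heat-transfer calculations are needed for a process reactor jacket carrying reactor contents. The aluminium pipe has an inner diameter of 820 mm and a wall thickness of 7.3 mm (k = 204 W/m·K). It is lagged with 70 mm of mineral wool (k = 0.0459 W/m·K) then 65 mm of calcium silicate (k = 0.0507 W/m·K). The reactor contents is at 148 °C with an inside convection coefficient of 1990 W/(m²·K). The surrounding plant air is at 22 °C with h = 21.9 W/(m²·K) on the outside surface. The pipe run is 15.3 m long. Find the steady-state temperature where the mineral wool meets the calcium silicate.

Per-layer cylindrical resistances, series-summed:
R_inner film = 1/(h_i·2πr₁L) = 1/(1990×2π×0.41×15.3) = 1.275×10^-5 K/W
R_aluminium pipe wall = ln(417.3/410)/(2π×204×15.3) = 8.999×10^-7 K/W
R_mineral wool = ln(487.3/417.3)/(2π×0.0459×15.3) = 0.03514 K/W
R_calcium silicate = ln(552.3/487.3)/(2π×0.0507×15.3) = 0.02569 K/W
R_outer film = 1/(h_o·2πr_oL) = 1/(21.9×2π×0.5523×15.3) = 8.6×10^-4 K/W
R_total = 0.06171 K/W
Q = ΔT/R_total = 126/0.06171
Q = 2040 W
T_interface = T_inner − Q·ΣR(inner→interface) = 148 − 2040×0.03516

T ≈ 76.2 °C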